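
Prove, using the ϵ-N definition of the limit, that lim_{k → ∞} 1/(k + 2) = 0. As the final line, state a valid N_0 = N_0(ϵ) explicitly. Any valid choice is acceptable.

Let ϵ > 0 be given. For k ≥ 1, |1/(k + 2) − 0| = 1/(k + 2) ≤ 1/k.
We need 1/k < ϵ, i.e. k > 1/ϵ.
Take N_0 = 1/ϵ. If k > N_0 then |1/(k + 2)| ≤ 1/k < ϵ.

N_0 = 1/ϵ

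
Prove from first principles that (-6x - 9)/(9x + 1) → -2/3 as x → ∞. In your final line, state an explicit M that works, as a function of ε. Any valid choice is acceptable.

M = (25/27)/ε

Fix ε > 0. We seek M > 0 such that x > M implies |(-6x - 9)/(9x + 1) + 2/3| < ε.
(-6x - 9)/(9x + 1) + 2/3 = (9(-6x - 9) − (-6)(9x + 1)) / (9(9x + 1)) = -75/(9(9x + 1)).
For x > 0 we have 9x + 1 > 9x, so |(-6x - 9)/(9x + 1) + 2/3| = 75/(9(9x + 1)) < 75/(9·9x) = (25/27)/x.
Thus |(-6x - 9)/(9x + 1) + 2/3| < ε whenever x > (25/27)/ε.
Take M = (25/27)/ε. If x > M then |(-6x - 9)/(9x + 1) + 2/3| < (25/27)/x < ε.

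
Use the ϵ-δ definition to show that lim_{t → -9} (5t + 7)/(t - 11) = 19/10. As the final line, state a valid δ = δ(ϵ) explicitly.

δ = min(10, (100/31)ϵ)

Let ϵ > 0 be given. We want δ > 0 with 0 < |t + 9| < δ ⇒ |(5t + 7)/(t - 11) − (19/10)| < ϵ.
Combining over a common denominator, (5t + 7)/(t - 11) − (19/10) = [(5t + 7)·(-20) − (-38)·(t - 11)] / [(-20)·(t - 11)] = -62(t + 9) / ((-20)(t - 11)).
So |(5t + 7)/(t - 11) − (19/10)| = 62|t + 9| / (20·|t − 11|).
Restrict δ ≤ 10. Then |t + 9| < 10 gives |t − 11| = |(t + 9) + (-20)| ≥ 20 − 10 = 10.
Hence |(5t + 7)/(t - 11) − (19/10)| < 62|t + 9|/(20·10) = (31/100)|t + 9|, which is < ϵ once |t + 9| < (100/31)ϵ.
Take δ = min(10, (100/31)ϵ). Then 0 < |t + 9| < δ forces both bounds, so |(5t + 7)/(t - 11) − (19/10)| < ϵ.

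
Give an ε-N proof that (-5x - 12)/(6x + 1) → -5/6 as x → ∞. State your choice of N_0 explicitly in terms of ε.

N_0 = (67/36)/ε

Fix ε > 0. We seek N_0 > 0 such that x > N_0 implies |(-5x - 12)/(6x + 1) + 5/6| < ε.
(-5x - 12)/(6x + 1) + 5/6 = (6(-5x - 12) − (-5)(6x + 1)) / (6(6x + 1)) = -67/(6(6x + 1)).
For x > 0 we have 6x + 1 > 6x, so |(-5x - 12)/(6x + 1) + 5/6| = 67/(6(6x + 1)) < 67/(6·6x) = (67/36)/x.
Thus |(-5x - 12)/(6x + 1) + 5/6| < ε whenever x > (67/36)/ε.
Take N_0 = (67/36)/ε. If x > N_0 then |(-5x - 12)/(6x + 1) + 5/6| < (67/36)/x < ε.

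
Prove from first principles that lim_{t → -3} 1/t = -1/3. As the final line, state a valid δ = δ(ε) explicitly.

δ = min(3/2, (9/2)ε)

Let ε > 0. We seek δ > 0 such that 0 < |t + 3| < δ implies |1/t + 1/3| < ε.
|1/t + 1/3| = |-3 − t|/(3·|t|) = |t + 3|/(3|t|).
Restrict δ ≤ 3/2. Then |t + 3| < 3/2 gives |t| > 3/2, so 3|t| > 9/2.
Then |1/t + 1/3| < |t + 3|/(9/2), which is < ε when |t + 3| < (9/2)ε.
Take δ = min(3/2, (9/2)ε). Then 0 < |t + 3| < δ gives both |t + 3| < 3/2 and |t + 3| < (9/2)ε, so |1/t + 1/3| < ε.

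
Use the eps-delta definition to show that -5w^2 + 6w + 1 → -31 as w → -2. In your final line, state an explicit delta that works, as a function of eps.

Let eps > 0 be given. We want delta > 0 such that 0 < |w + 2| < delta implies |(-5w^2 + 6w + 1) + 31| < eps.
(-5w^2 + 6w + 1) + 31 = -5w^2 + 6w + 32 = (w + 2)(-5w + 16).
So |(-5w^2 + 6w + 1) + 31| = |w + 2|·|-5w + 16|.
Assume first that |w + 2| < 1, so |w| < 3. Then |-5w + 16| ≤ 5·3 + 16 = 31.
Hence |(-5w^2 + 6w + 1) + 31| ≤ 31|w + 2| < eps provided |w + 2| < eps/31.
Choosing delta = min(1, eps/31) ensures both conditions, hence |(-5w^2 + 6w + 1) + 31| < eps.

delta = min(1, eps/31)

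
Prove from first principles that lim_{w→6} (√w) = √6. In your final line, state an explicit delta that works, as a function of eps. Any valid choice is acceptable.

Let eps > 0 be given. We want delta > 0 such that 0 < |w − 6| < delta implies |√w − √6| < eps.
Multiplying by the conjugate, |√w − √6| = |w − 6|/(√w + √6).
Restrict delta ≤ 6 so that |w − 6| < 6 forces w > 0, and then √w + √6 > √6.
Hence |√w − √6| < |w − 6|/√6, which is < eps once |w − 6| < √6·eps.
Take delta = min(6, √6·eps). If 0 < |w − 6| < delta then w > 0 and |√w − √6| < |w − 6|/√6 < eps.

delta = min(6, √6·eps)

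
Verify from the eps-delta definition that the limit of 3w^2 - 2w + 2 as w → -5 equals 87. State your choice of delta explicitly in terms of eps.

Fix eps > 0. We want delta > 0 such that 0 < |w + 5| < delta implies |(3w^2 - 2w + 2) − 87| < eps.
(3w^2 - 2w + 2) − 87 = 3w^2 - 2w - 85 = (w + 5)(3w - 17).
So |(3w^2 - 2w + 2) − 87| = |w + 5|·|3w - 17|.
Require delta ≤ 2. Then |w + 5| < 2 gives |w| < 7, and by the triangle inequality |3w - 17| ≤ 3·7 + 17 = 38.
Hence |(3w^2 - 2w + 2) − 87| ≤ 38|w + 5| < eps provided |w + 5| < eps/38.
Choosing delta = min(2, eps/38) ensures both conditions, hence |(3w^2 - 2w + 2) − 87| < eps.

delta = min(2, eps/38)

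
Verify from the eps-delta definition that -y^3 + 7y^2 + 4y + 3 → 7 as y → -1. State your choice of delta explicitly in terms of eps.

delta = min(1, eps/24)

Fix eps > 0. We want delta > 0 such that 0 < |y + 1| < delta implies |(-y^3 + 7y^2 + 4y + 3) − 7| < eps.
(-y^3 + 7y^2 + 4y + 3) − 7 = -y^3 + 7y^2 + 4y - 4 = (y + 1)(-y^2 + 8y - 4).
So |(-y^3 + 7y^2 + 4y + 3) − 7| = |y + 1|·|-y^2 + 8y - 4|.
Require delta ≤ 1. Then |y + 1| < 1 gives |y| < 2, and by the triangle inequality |-y^2 + 8y - 4| ≤ 2^2 + 8·2 + 4 = 24.
Hence |(-y^3 + 7y^2 + 4y + 3) − 7| ≤ 24|y + 1| < eps provided |y + 1| < eps/24.
Take delta = min(1, eps/24). Then 0 < |y + 1| < delta gives both |y + 1| < 1 and |y + 1| < eps/24, so |(-y^3 + 7y^2 + 4y + 3) − 7| < eps.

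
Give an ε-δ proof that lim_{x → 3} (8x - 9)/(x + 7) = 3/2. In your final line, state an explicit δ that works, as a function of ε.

δ = min(5, (10/13)ε)

Let ε > 0. We want δ > 0 with 0 < |x − 3| < δ ⇒ |(8x - 9)/(x + 7) − (3/2)| < ε.
Combining over a common denominator, (8x - 9)/(x + 7) − (3/2) = [(8x - 9)·10 − 15·(x + 7)] / [10·(x + 7)] = 65(x − 3) / (10(x + 7)).
So |(8x - 9)/(x + 7) − (3/2)| = 65|x − 3| / (10·|x + 7|).
Restrict δ ≤ 5. Then |x − 3| < 5 gives |x + 7| = |(x − 3) + 10| ≥ 10 − 5 = 5.
Hence |(8x - 9)/(x + 7) − (3/2)| < 65|x − 3|/(10·5) = (13/10)|x − 3|, which is < ε once |x − 3| < (10/13)ε.
Take δ = min(5, (10/13)ε). Then 0 < |x − 3| < δ forces both bounds, so |(8x - 9)/(x + 7) − (3/2)| < ε.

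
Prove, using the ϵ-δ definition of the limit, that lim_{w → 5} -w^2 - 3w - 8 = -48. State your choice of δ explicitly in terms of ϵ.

Let ϵ > 0. We want δ > 0 such that 0 < |w − 5| < δ implies |(-w^2 - 3w - 8) + 48| < ϵ.
(-w^2 - 3w - 8) + 48 = -w^2 - 3w + 40 = (w − 5)(-w - 8).
So |(-w^2 - 3w - 8) + 48| = |w − 5|·|-w - 8|.
Require δ ≤ 1. Then |w − 5| < 1 gives |w| < 6, and by the triangle inequality |-w - 8| ≤ 6 + 8 = 14.
Hence |(-w^2 - 3w - 8) + 48| ≤ 14|w − 5| < ϵ provided |w − 5| < ϵ/14.
Choosing δ = min(1, ϵ/14) ensures both conditions, hence |(-w^2 - 3w - 8) + 48| < ϵ.

δ = min(1, ϵ/14)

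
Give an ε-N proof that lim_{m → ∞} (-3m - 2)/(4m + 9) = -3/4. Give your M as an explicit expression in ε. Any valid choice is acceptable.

M = (19/16)/ε

Fix ε > 0. For m ≥ 1, |(-3m - 2)/(4m + 9) + 3/4| = |19|/(4(4m + 9)) = 19/(4(4m + 9)).
Since 4m + 9 ≥ 4m for m ≥ 1, this is ≤ 19/(4·4m) = (19/16)/m.
So |(-3m - 2)/(4m + 9) + 3/4| < ε whenever m > (19/16)/ε.
Take M = (19/16)/ε. If m > M then |(-3m - 2)/(4m + 9) + 3/4| ≤ (19/16)/m < ε.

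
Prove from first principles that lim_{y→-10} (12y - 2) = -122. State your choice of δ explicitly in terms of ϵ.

Let ϵ > 0 be given. We need δ > 0 so that 0 < |y + 10| < δ implies |(12y - 2) + 122| < ϵ.
Since (12y - 2) + 122 = 12(y + 10), we have |(12y - 2) + 122| = 12|y + 10|.
So 12|y + 10| < ϵ exactly when |y + 10| < ϵ/12.
Take δ = ϵ/12. If 0 < |y + 10| < δ then |(12y - 2) + 122| = 12|y + 10| < 12·(ϵ/12) = ϵ.

δ = ϵ/12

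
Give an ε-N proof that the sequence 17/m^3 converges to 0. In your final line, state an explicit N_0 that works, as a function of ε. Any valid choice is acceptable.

N_0 = (17/ε)^{1/3}

Let ε > 0. For m ≥ 1, |17/m^3 − 0| = 17/m^3.
17/m^3 < ε ⇔ m^3 > 17/ε ⇔ m > (17/ε)^{1/3}.
Take N_0 = (17/ε)^{1/3}. Then m > N_0 implies 17/m^3 < ε.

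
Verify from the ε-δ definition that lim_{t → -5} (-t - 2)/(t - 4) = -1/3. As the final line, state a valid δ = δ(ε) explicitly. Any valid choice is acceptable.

Let ε > 0 be given. We want δ > 0 with 0 < |t + 5| < δ ⇒ |(-t - 2)/(t - 4) + 1/3| < ε.
Combining over a common denominator, (-t - 2)/(t - 4) + 1/3 = [(-t - 2)·(-9) − 3·(t - 4)] / [(-9)·(t - 4)] = 6(t + 5) / ((-9)(t - 4)).
So |(-t - 2)/(t - 4) + 1/3| = 6|t + 5| / (9·|t − 4|).
Require δ ≤ 9/2, so |t − 4| ≥ |-9| − |t + 5| > 9 − 9/2 = 9/2.
Hence |(-t - 2)/(t - 4) + 1/3| < 6|t + 5|/(9·(9/2)) = (4/27)|t + 5|, which is < ε once |t + 5| < (27/4)ε.
Take δ = min(9/2, (27/4)ε). Then 0 < |t + 5| < δ forces both bounds, so |(-t - 2)/(t - 4) + 1/3| < ε.

δ = min(9/2, (27/4)ε)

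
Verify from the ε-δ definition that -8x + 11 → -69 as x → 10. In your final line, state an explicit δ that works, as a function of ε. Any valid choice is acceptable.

Let ε > 0. We need δ > 0 so that 0 < |x − 10| < δ implies |(-8x + 11) + 69| < ε.
|(-8x + 11) + 69| = |-8x + 80| = 8|x − 10|.
So 8|x − 10| < ε exactly when |x − 10| < ε/8.
Choosing δ = ε/8 gives |(-8x + 11) + 69| = 8|x − 10| < ε whenever |x − 10| < δ.

δ = ε/8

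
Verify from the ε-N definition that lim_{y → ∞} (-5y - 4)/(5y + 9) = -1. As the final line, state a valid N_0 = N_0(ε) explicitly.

Suppose ε > 0. We seek N_0 > 0 such that y > N_0 implies |(-5y - 4)/(5y + 9) + 1| < ε.
(-5y - 4)/(5y + 9) + 1 = (5(-5y - 4) − (-5)(5y + 9)) / (5(5y + 9)) = 25/(5(5y + 9)).
For y > 0 we have 5y + 9 > 5y, so |(-5y - 4)/(5y + 9) + 1| = 25/(5(5y + 9)) < 25/(5·5y) = 1/y.
Thus |(-5y - 4)/(5y + 9) + 1| < ε whenever y > 1/ε.
Take N_0 = 1/ε. If y > N_0 then |(-5y - 4)/(5y + 9) + 1| < 1/y < ε.

N_0 = 1/ε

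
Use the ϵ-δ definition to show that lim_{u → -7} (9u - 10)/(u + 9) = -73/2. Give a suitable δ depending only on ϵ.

Let ϵ > 0. We want δ > 0 with 0 < |u + 7| < δ ⇒ |(9u - 10)/(u + 9) + 73/2| < ϵ.
Combining over a common denominator, (9u - 10)/(u + 9) + 73/2 = [(9u - 10)·2 − (-73)·(u + 9)] / [2·(u + 9)] = 91(u + 7) / (2(u + 9)).
So |(9u - 10)/(u + 9) + 73/2| = 91|u + 7| / (2·|u + 9|).
Require δ ≤ 1, so |u + 9| ≥ |2| − |u + 7| > 2 − 1 = 1.
Hence |(9u - 10)/(u + 9) + 73/2| < 91|u + 7|/(2·1) = (91/2)|u + 7|, which is < ϵ once |u + 7| < (2/91)ϵ.
Take δ = min(1, (2/91)ϵ). Then 0 < |u + 7| < δ forces both bounds, so |(9u - 10)/(u + 9) + 73/2| < ϵ.

δ = min(1, (2/91)ϵ)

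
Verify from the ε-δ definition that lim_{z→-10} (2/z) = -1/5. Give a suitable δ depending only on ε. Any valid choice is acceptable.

δ = min(5, 25ε)

Let ε > 0. We seek δ > 0 such that 0 < |z + 10| < δ implies |2/z + 1/5| < ε.
|2/z + 1/5| = 2·|-10 − z|/(10·|z|) = 2|z + 10|/(10|z|).
Restrict δ ≤ 5. Then |z + 10| < 5 gives |z| > 5, so 10|z| > 50.
Then |2/z + 1/5| < 2|z + 10|/50, which is < ε when |z + 10| < 25ε.
Take δ = min(5, 25ε). Then 0 < |z + 10| < δ gives both |z + 10| < 5 and |z + 10| < 25ε, so |2/z + 1/5| < ε.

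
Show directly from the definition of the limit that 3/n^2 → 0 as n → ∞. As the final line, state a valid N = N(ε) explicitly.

N = (3/ε)^{1/2}

Suppose ε > 0. For n ≥ 1, |3/n^2 − 0| = 3/n^2.
3/n^2 < ε ⇔ n^2 > 3/ε ⇔ n > (3/ε)^{1/2}.
Take N = (3/ε)^{1/2}. Then n > N implies 3/n^2 < ε.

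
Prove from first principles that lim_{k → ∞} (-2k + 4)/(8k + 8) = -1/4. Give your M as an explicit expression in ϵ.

M = (3/4)/ϵ

Fix ϵ > 0. For k ≥ 1, |(-2k + 4)/(8k + 8) + 1/4| = |48|/(8(8k + 8)) = 48/(8(8k + 8)).
Since 8k + 8 ≥ 8k for k ≥ 1, this is ≤ 48/(8·8k) = (3/4)/k.
So |(-2k + 4)/(8k + 8) + 1/4| < ϵ whenever k > (3/4)/ϵ.
Take M = (3/4)/ϵ. If k > M then |(-2k + 4)/(8k + 8) + 1/4| ≤ (3/4)/k < ϵ.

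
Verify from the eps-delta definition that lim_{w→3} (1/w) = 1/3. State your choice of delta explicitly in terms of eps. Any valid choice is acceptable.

Let eps > 0. We seek delta > 0 such that 0 < |w − 3| < delta implies |1/w − (1/3)| < eps.
|1/w − (1/3)| = |3 − w|/(3·|w|) = |w − 3|/(3|w|).
Restrict delta ≤ 3/2. Then |w − 3| < 3/2 gives |w| > 3/2, so 3|w| > 9/2.
Then |1/w − (1/3)| < |w − 3|/(9/2), which is < eps when |w − 3| < (9/2)eps.
Take delta = min(3/2, (9/2)eps). Then 0 < |w − 3| < delta gives both |w − 3| < 3/2 and |w − 3| < (9/2)eps, so |1/w − (1/3)| < eps.

delta = min(3/2, (9/2)eps)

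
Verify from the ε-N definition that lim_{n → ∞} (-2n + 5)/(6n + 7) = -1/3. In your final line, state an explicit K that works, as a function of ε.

Suppose ε > 0. For n ≥ 1, |(-2n + 5)/(6n + 7) + 1/3| = |44|/(6(6n + 7)) = 44/(6(6n + 7)).
Since 6n + 7 ≥ 6n for n ≥ 1, this is ≤ 44/(6·6n) = (11/9)/n.
So |(-2n + 5)/(6n + 7) + 1/3| < ε whenever n > (11/9)/ε.
Take K = (11/9)/ε. If n > K then |(-2n + 5)/(6n + 7) + 1/3| ≤ (11/9)/n < ε.

K = (11/9)/ε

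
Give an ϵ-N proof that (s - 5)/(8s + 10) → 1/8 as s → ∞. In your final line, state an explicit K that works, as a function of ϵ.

K = (25/32)/ϵ

Let ϵ > 0. We seek K > 0 such that s > K implies |(s - 5)/(8s + 10) − (1/8)| < ϵ.
(s - 5)/(8s + 10) − (1/8) = (8(s - 5) − (8s + 10)) / (8(8s + 10)) = -50/(8(8s + 10)).
For s > 0 we have 8s + 10 > 8s, so |(s - 5)/(8s + 10) − (1/8)| = 50/(8(8s + 10)) < 50/(8·8s) = (25/32)/s.
Thus |(s - 5)/(8s + 10) − (1/8)| < ϵ whenever s > (25/32)/ϵ.
Take K = (25/32)/ϵ. If s > K then |(s - 5)/(8s + 10) − (1/8)| < (25/32)/s < ϵ.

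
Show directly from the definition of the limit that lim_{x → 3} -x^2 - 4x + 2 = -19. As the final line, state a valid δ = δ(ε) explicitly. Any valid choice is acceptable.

Fix ε > 0. We want δ > 0 such that 0 < |x − 3| < δ implies |(-x^2 - 4x + 2) + 19| < ε.
(-x^2 - 4x + 2) + 19 = -x^2 - 4x + 21 = (x − 3)(-x - 7).
So |(-x^2 - 4x + 2) + 19| = |x − 3|·|-x - 7|.
Require δ ≤ 2. Then |x − 3| < 2 gives |x| < 5, and by the triangle inequality |-x - 7| ≤ 5 + 7 = 12.
Hence |(-x^2 - 4x + 2) + 19| ≤ 12|x − 3| < ε provided |x − 3| < ε/12.
Take δ = min(2, ε/12). Then 0 < |x − 3| < δ gives both |x − 3| < 2 and |x − 3| < ε/12, so |(-x^2 - 4x + 2) + 19| < ε.

δ = min(2, ε/12)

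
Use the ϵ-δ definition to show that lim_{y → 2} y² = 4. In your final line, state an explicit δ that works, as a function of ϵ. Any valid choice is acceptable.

Fix ϵ > 0. We seek δ > 0 with 0 < |y − 2| < δ ⇒ |y² − 4| < ϵ.
Factor: y² − 4 = (y − 2)(y + 2), so |y² − 4| = |y − 2|·|y + 2|.
Impose δ ≤ 1 so that |y| < 3; then |y + 2| ≤ 5.
Hence |y² − 4| ≤ 5|y − 2|, which is < ϵ once |y − 2| < ϵ/5.
Take δ = min(1, ϵ/5). If 0 < |y − 2| < δ then both bounds hold and |y² − 4| ≤ 5|y − 2| < 5·(ϵ/5) = ϵ.

δ = min(1, ϵ/5)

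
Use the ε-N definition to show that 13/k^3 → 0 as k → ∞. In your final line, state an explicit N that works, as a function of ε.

N = (13/ε)^{1/3}

Fix ε > 0. For k ≥ 1, |13/k^3 − 0| = 13/k^3.
13/k^3 < ε ⇔ k^3 > 13/ε ⇔ k > (13/ε)^{1/3}.
Take N = (13/ε)^{1/3}. Then k > N implies 13/k^3 < ε.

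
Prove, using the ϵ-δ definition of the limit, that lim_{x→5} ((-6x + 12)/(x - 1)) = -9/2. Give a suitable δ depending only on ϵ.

Let ϵ > 0 be given. We want δ > 0 with 0 < |x − 5| < δ ⇒ |(-6x + 12)/(x - 1) + 9/2| < ϵ.
Combining over a common denominator, (-6x + 12)/(x - 1) + 9/2 = [(-6x + 12)·4 − (-18)·(x - 1)] / [4·(x - 1)] = -6(x − 5) / (4(x - 1)).
So |(-6x + 12)/(x - 1) + 9/2| = 6|x − 5| / (4·|x − 1|).
Restrict δ ≤ 2. Then |x − 5| < 2 gives |x − 1| = |(x − 5) + 4| ≥ 4 − 2 = 2.
Hence |(-6x + 12)/(x - 1) + 9/2| < 6|x − 5|/(4·2) = (3/4)|x − 5|, which is < ϵ once |x − 5| < (4/3)ϵ.
Take δ = min(2, (4/3)ϵ). Then 0 < |x − 5| < δ forces both bounds, so |(-6x + 12)/(x - 1) + 9/2| < ϵ.

δ = min(2, (4/3)ϵ)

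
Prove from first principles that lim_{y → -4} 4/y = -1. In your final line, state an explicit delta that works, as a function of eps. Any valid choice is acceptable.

delta = min(2, 2eps)

Fix eps > 0. We seek delta > 0 such that 0 < |y + 4| < delta implies |4/y + 1| < eps.
|4/y + 1| = 4·|-4 − y|/(4·|y|) = 4|y + 4|/(4|y|).
Restrict delta ≤ 2. Then |y + 4| < 2 gives |y| > 2, so 4|y| > 8.
Then |4/y + 1| < 4|y + 4|/8, which is < eps when |y + 4| < 2eps.
Take delta = min(2, 2eps). Then 0 < |y + 4| < delta gives both |y + 4| < 2 and |y + 4| < 2eps, so |4/y + 1| < eps.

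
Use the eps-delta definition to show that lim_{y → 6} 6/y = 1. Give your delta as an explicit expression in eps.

delta = min(3, 3eps)

Suppose eps > 0. We seek delta > 0 such that 0 < |y − 6| < delta implies |6/y − 1| < eps.
|6/y − 1| = 6·|6 − y|/(6·|y|) = 6|y − 6|/(6|y|).
Restrict delta ≤ 3. Then |y − 6| < 3 gives |y| > 3, so 6|y| > 18.
Then |6/y − 1| < 6|y − 6|/18, which is < eps when |y − 6| < 3eps.
Take delta = min(3, 3eps). Then 0 < |y − 6| < delta gives both |y − 6| < 3 and |y − 6| < 3eps, so |6/y − 1| < eps.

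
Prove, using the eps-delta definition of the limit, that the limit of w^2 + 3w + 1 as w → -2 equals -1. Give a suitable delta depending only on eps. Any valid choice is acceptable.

Let eps > 0 be given. We want delta > 0 such that 0 < |w + 2| < delta implies |(w^2 + 3w + 1) + 1| < eps.
(w^2 + 3w + 1) + 1 = w^2 + 3w + 2 = (w + 2)(w + 1).
So |(w^2 + 3w + 1) + 1| = |w + 2|·|w + 1|.
Assume first that |w + 2| < 1, so |w| < 3. Then |w + 1| ≤ 3 + 1 = 4.
Hence |(w^2 + 3w + 1) + 1| ≤ 4|w + 2| < eps provided |w + 2| < eps/4.
Take delta = min(1, eps/4). Then 0 < |w + 2| < delta gives both |w + 2| < 1 and |w + 2| < eps/4, so |(w^2 + 3w + 1) + 1| < eps.

delta = min(1, eps/4)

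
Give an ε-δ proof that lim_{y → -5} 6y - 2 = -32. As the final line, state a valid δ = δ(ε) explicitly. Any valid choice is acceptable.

Suppose ε > 0. We need δ > 0 so that 0 < |y + 5| < δ implies |(6y - 2) + 32| < ε.
Since (6y - 2) + 32 = 6(y + 5), we have |(6y - 2) + 32| = 6|y + 5|.
So 6|y + 5| < ε exactly when |y + 5| < ε/6.
Take δ = ε/6. If 0 < |y + 5| < δ then |(6y - 2) + 32| = 6|y + 5| < 6·(ε/6) = ε.

δ = ε/6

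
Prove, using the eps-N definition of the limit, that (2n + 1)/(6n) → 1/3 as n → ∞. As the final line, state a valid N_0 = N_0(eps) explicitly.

N_0 = (1/6)/eps

Let eps > 0 be given. For n ≥ 1, |(2n + 1)/(6n) − (1/3)| = |6|/(6(6n)) = 6/(6(6n)).
Since 6n ≥ 6n for n ≥ 1, this is ≤ 6/(6·6n) = (1/6)/n.
So |(2n + 1)/(6n) − (1/3)| < eps whenever n > (1/6)/eps.
Take N_0 = (1/6)/eps. If n > N_0 then |(2n + 1)/(6n) − (1/3)| ≤ (1/6)/n < eps.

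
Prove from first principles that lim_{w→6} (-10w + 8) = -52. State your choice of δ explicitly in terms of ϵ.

δ = ϵ/10

Let ϵ > 0 be given. We need δ > 0 so that 0 < |w − 6| < δ implies |(-10w + 8) + 52| < ϵ.
|(-10w + 8) + 52| = |-10w + 60| = 10|w − 6|.
So 10|w − 6| < ϵ exactly when |w − 6| < ϵ/10.
Choosing δ = ϵ/10 gives |(-10w + 8) + 52| = 10|w − 6| < ϵ whenever |w − 6| < δ.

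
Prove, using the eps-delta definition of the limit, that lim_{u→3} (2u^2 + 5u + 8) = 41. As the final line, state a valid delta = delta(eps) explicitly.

Fix eps > 0. We want delta > 0 such that 0 < |u − 3| < delta implies |(2u^2 + 5u + 8) − 41| < eps.
(2u^2 + 5u + 8) − 41 = 2u^2 + 5u - 33 = (u − 3)(2u + 11).
So |(2u^2 + 5u + 8) − 41| = |u − 3|·|2u + 11|.
Assume first that |u − 3| < 1, so |u| < 4. Then |2u + 11| ≤ 2·4 + 11 = 19.
Hence |(2u^2 + 5u + 8) − 41| ≤ 19|u − 3| < eps provided |u − 3| < eps/19.
Take delta = min(1, eps/19). Then 0 < |u − 3| < delta gives both |u − 3| < 1 and |u − 3| < eps/19, so |(2u^2 + 5u + 8) − 41| < eps.

delta = min(1, eps/19)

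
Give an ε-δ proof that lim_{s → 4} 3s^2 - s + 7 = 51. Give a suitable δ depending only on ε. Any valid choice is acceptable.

δ = min(1, ε/26)

Fix ε > 0. We want δ > 0 such that 0 < |s − 4| < δ implies |(3s^2 - s + 7) − 51| < ε.
(3s^2 - s + 7) − 51 = 3s^2 - s - 44 = (s − 4)(3s + 11).
So |(3s^2 - s + 7) − 51| = |s − 4|·|3s + 11|.
Require δ ≤ 1. Then |s − 4| < 1 gives |s| < 5, and by the triangle inequality |3s + 11| ≤ 3·5 + 11 = 26.
Hence |(3s^2 - s + 7) − 51| ≤ 26|s − 4| < ε provided |s − 4| < ε/26.
Choosing δ = min(1, ε/26) ensures both conditions, hence |(3s^2 - s + 7) − 51| < ε.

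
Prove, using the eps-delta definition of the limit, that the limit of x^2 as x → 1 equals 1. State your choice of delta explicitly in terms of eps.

delta = min(1, eps/3)

Let eps > 0. We seek delta > 0 with 0 < |x − 1| < delta ⇒ |x^2 − 1| < eps.
Factor: x^2 − 1 = (x − 1)(x + 1), so |x^2 − 1| = |x − 1|·|x + 1|.
Restrict delta ≤ 1. Then |x − 1| < 1 gives |x| < 2, so by the triangle inequality |x + 1| ≤ 2 + 1 = 3.
Hence |x^2 − 1| ≤ 3|x − 1|, which is < eps once |x − 1| < eps/3.
Take delta = min(1, eps/3). If 0 < |x − 1| < delta then both bounds hold and |x^2 − 1| ≤ 3|x − 1| < 3·(eps/3) = eps.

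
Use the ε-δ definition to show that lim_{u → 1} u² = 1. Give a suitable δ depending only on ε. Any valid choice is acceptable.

δ = min(2, ε/4)

Let ε > 0 be given. We seek δ > 0 with 0 < |u − 1| < δ ⇒ |u² − 1| < ε.
Factor: u² − 1 = (u − 1)(u + 1), so |u² − 1| = |u − 1|·|u + 1|.
Restrict δ ≤ 2. Then |u − 1| < 2 gives |u| < 3, so by the triangle inequality |u + 1| ≤ 3 + 1 = 4.
Hence |u² − 1| ≤ 4|u − 1|, which is < ε once |u − 1| < ε/4.
Take δ = min(2, ε/4). If 0 < |u − 1| < δ then both bounds hold and |u² − 1| ≤ 4|u − 1| < 4·(ε/4) = ε.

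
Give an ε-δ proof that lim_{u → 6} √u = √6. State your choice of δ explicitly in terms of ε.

δ = min(6, √6·ε)

Fix ε > 0. We want δ > 0 such that 0 < |u − 6| < δ implies |√u − √6| < ε.
Multiplying by the conjugate, |√u − √6| = |u − 6|/(√u + √6).
Restrict δ ≤ 6 so that |u − 6| < 6 forces u > 0, and then √u + √6 > √6.
Hence |√u − √6| < |u − 6|/√6, which is < ε once |u − 6| < √6·ε.
Take δ = min(6, √6·ε). If 0 < |u − 6| < δ then u > 0 and |√u − √6| < |u − 6|/√6 < ε.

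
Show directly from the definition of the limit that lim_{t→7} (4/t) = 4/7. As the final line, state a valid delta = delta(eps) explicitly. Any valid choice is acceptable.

delta = min(7/2, (49/8)eps)

Let eps > 0. We seek delta > 0 such that 0 < |t − 7| < delta implies |4/t − (4/7)| < eps.
|4/t − (4/7)| = 4·|7 − t|/(7·|t|) = 4|t − 7|/(7|t|).
Restrict delta ≤ 7/2. Then |t − 7| < 7/2 gives |t| > 7/2, so 7|t| > 49/2.
Then |4/t − (4/7)| < 4|t − 7|/(49/2), which is < eps when |t − 7| < (49/8)eps.
Take delta = min(7/2, (49/8)eps). Then 0 < |t − 7| < delta gives both |t − 7| < 7/2 and |t − 7| < (49/8)eps, so |4/t − (4/7)| < eps.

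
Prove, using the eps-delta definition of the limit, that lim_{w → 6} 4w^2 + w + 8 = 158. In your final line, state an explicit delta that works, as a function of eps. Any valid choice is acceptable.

Let eps > 0. We want delta > 0 such that 0 < |w − 6| < delta implies |(4w^2 + w + 8) − 158| < eps.
(4w^2 + w + 8) − 158 = 4w^2 + w - 150 = (w − 6)(4w + 25).
So |(4w^2 + w + 8) − 158| = |w − 6|·|4w + 25|.
Require delta ≤ 2. Then |w − 6| < 2 gives |w| < 8, and by the triangle inequality |4w + 25| ≤ 4·8 + 25 = 57.
Hence |(4w^2 + w + 8) − 158| ≤ 57|w − 6| < eps provided |w − 6| < eps/57.
Take delta = min(2, eps/57). Then 0 < |w − 6| < delta gives both |w − 6| < 2 and |w − 6| < eps/57, so |(4w^2 + w + 8) − 158| < eps.

delta = min(2, eps/57)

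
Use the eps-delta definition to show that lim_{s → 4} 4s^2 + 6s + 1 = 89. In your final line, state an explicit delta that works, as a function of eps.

Let eps > 0. We want delta > 0 such that 0 < |s − 4| < delta implies |(4s^2 + 6s + 1) − 89| < eps.
(4s^2 + 6s + 1) − 89 = 4s^2 + 6s - 88 = (s − 4)(4s + 22).
So |(4s^2 + 6s + 1) − 89| = |s − 4|·|4s + 22|.
Require delta ≤ 2. Then |s − 4| < 2 gives |s| < 6, and by the triangle inequality |4s + 22| ≤ 4·6 + 22 = 46.
Hence |(4s^2 + 6s + 1) − 89| ≤ 46|s − 4| < eps provided |s − 4| < eps/46.
Choosing delta = min(2, eps/46) ensures both conditions, hence |(4s^2 + 6s + 1) − 89| < eps.

delta = min(2, eps/46)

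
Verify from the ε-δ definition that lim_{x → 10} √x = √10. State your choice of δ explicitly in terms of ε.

δ = min(10, √10·ε)

Suppose ε > 0. We want δ > 0 such that 0 < |x − 10| < δ implies |√x − √10| < ε.
Multiplying by the conjugate, |√x − √10| = |x − 10|/(√x + √10).
Restrict δ ≤ 10 so that |x − 10| < 10 forces x > 0, and then √x + √10 > √10.
Hence |√x − √10| < |x − 10|/√10, which is < ε once |x − 10| < √10·ε.
Take δ = min(10, √10·ε). If 0 < |x − 10| < δ then x > 0 and |√x − √10| < |x − 10|/√10 < ε.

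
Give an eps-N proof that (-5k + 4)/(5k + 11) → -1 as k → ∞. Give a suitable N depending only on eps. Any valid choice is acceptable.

N = 3/eps

Suppose eps > 0. For k ≥ 1, |(-5k + 4)/(5k + 11) + 1| = |75|/(5(5k + 11)) = 75/(5(5k + 11)).
Since 5k + 11 ≥ 5k for k ≥ 1, this is ≤ 75/(5·5k) = 3/k.
So |(-5k + 4)/(5k + 11) + 1| < eps whenever k > 3/eps.
Take N = 3/eps. If k > N then |(-5k + 4)/(5k + 11) + 1| ≤ 3/k < eps.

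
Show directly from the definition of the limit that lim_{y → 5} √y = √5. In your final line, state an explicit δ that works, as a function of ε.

Let ε > 0. We want δ > 0 such that 0 < |y − 5| < δ implies |√y − √5| < ε.
Multiplying by the conjugate, |√y − √5| = |y − 5|/(√y + √5).
Restrict δ ≤ 5 so that |y − 5| < 5 forces y > 0, and then √y + √5 > √5.
Hence |√y − √5| < |y − 5|/√5, which is < ε once |y − 5| < √5·ε.
Take δ = min(5, √5·ε). If 0 < |y − 5| < δ then y > 0 and |√y − √5| < |y − 5|/√5 < ε.

δ = min(5, √5·ε)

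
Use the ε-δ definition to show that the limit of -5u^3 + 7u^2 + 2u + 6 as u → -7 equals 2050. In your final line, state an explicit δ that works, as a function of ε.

Let ε > 0 be given. We want δ > 0 such that 0 < |u + 7| < δ implies |(-5u^3 + 7u^2 + 2u + 6) − 2050| < ε.
(-5u^3 + 7u^2 + 2u + 6) − 2050 = -5u^3 + 7u^2 + 2u - 2044 = (u + 7)(-5u^2 + 42u - 292).
So |(-5u^3 + 7u^2 + 2u + 6) − 2050| = |u + 7|·|-5u^2 + 42u - 292|.
Require δ ≤ 1. Then |u + 7| < 1 gives |u| < 8, and by the triangle inequality |-5u^2 + 42u - 292| ≤ 5·8^2 + 42·8 + 292 = 948.
Hence |(-5u^3 + 7u^2 + 2u + 6) − 2050| ≤ 948|u + 7| < ε provided |u + 7| < ε/948.
Take δ = min(1, ε/948). Then 0 < |u + 7| < δ gives both |u + 7| < 1 and |u + 7| < ε/948, so |(-5u^3 + 7u^2 + 2u + 6) − 2050| < ε.

δ = min(1, ε/948)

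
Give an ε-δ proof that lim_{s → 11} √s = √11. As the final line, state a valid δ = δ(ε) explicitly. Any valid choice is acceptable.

δ = min(11, √11·ε)

Fix ε > 0. We want δ > 0 such that 0 < |s − 11| < δ implies |√s − √11| < ε.
Rationalise: √s − √11 = (s − 11)/(√s + √11), so |√s − √11| = |s − 11|/(√s + √11).
Restrict δ ≤ 11 so that |s − 11| < 11 forces s > 0, and then √s + √11 > √11.
Hence |√s − √11| < |s − 11|/√11, which is < ε once |s − 11| < √11·ε.
Take δ = min(11, √11·ε). If 0 < |s − 11| < δ then s > 0 and |√s − √11| < |s − 11|/√11 < ε.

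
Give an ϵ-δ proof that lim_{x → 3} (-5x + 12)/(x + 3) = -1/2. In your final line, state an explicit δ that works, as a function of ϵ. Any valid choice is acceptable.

δ = min(3, (2/3)ϵ)

Let ϵ > 0. We want δ > 0 with 0 < |x − 3| < δ ⇒ |(-5x + 12)/(x + 3) + 1/2| < ϵ.
Combining over a common denominator, (-5x + 12)/(x + 3) + 1/2 = [(-5x + 12)·6 − (-3)·(x + 3)] / [6·(x + 3)] = -27(x − 3) / (6(x + 3)).
So |(-5x + 12)/(x + 3) + 1/2| = 27|x − 3| / (6·|x + 3|).
Require δ ≤ 3, so |x + 3| ≥ |6| − |x − 3| > 6 − 3 = 3.
Hence |(-5x + 12)/(x + 3) + 1/2| < 27|x − 3|/(6·3) = (3/2)|x − 3|, which is < ϵ once |x − 3| < (2/3)ϵ.
Take δ = min(3, (2/3)ϵ). Then 0 < |x − 3| < δ forces both bounds, so |(-5x + 12)/(x + 3) + 1/2| < ϵ.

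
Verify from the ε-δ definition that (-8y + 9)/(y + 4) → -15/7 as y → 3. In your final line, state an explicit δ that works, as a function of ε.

δ = min(7/2, (49/82)ε)

Suppose ε > 0. We want δ > 0 with 0 < |y − 3| < δ ⇒ |(-8y + 9)/(y + 4) + 15/7| < ε.
Combining over a common denominator, (-8y + 9)/(y + 4) + 15/7 = [(-8y + 9)·7 − (-15)·(y + 4)] / [7·(y + 4)] = -41(y − 3) / (7(y + 4)).
So |(-8y + 9)/(y + 4) + 15/7| = 41|y − 3| / (7·|y + 4|).
Require δ ≤ 7/2, so |y + 4| ≥ |7| − |y − 3| > 7 − 7/2 = 7/2.
Hence |(-8y + 9)/(y + 4) + 15/7| < 41|y − 3|/(7·(7/2)) = (82/49)|y − 3|, which is < ε once |y − 3| < (49/82)ε.
Take δ = min(7/2, (49/82)ε). Then 0 < |y − 3| < δ forces both bounds, so |(-8y + 9)/(y + 4) + 15/7| < ε.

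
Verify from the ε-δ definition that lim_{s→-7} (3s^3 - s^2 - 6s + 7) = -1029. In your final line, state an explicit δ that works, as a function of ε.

δ = min(1, ε/516)

Let ε > 0 be given. We want δ > 0 such that 0 < |s + 7| < δ implies |(3s^3 - s^2 - 6s + 7) + 1029| < ε.
(3s^3 - s^2 - 6s + 7) + 1029 = 3s^3 - s^2 - 6s + 1036 = (s + 7)(3s^2 - 22s + 148).
So |(3s^3 - s^2 - 6s + 7) + 1029| = |s + 7|·|3s^2 - 22s + 148|.
Assume first that |s + 7| < 1, so |s| < 8. Then |3s^2 - 22s + 148| ≤ 3·8^2 + 22·8 + 148 = 516.
Hence |(3s^3 - s^2 - 6s + 7) + 1029| ≤ 516|s + 7| < ε provided |s + 7| < ε/516.
Take δ = min(1, ε/516). Then 0 < |s + 7| < δ gives both |s + 7| < 1 and |s + 7| < ε/516, so |(3s^3 - s^2 - 6s + 7) + 1029| < ε.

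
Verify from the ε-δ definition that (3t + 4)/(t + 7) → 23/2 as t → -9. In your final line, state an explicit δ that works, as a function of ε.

δ = min(1, (2/17)ε)

Fix ε > 0. We want δ > 0 with 0 < |t + 9| < δ ⇒ |(3t + 4)/(t + 7) − (23/2)| < ε.
Combining over a common denominator, (3t + 4)/(t + 7) − (23/2) = [(3t + 4)·(-2) − (-23)·(t + 7)] / [(-2)·(t + 7)] = 17(t + 9) / ((-2)(t + 7)).
So |(3t + 4)/(t + 7) − (23/2)| = 17|t + 9| / (2·|t + 7|).
Require δ ≤ 1, so |t + 7| ≥ |-2| − |t + 9| > 2 − 1 = 1.
Hence |(3t + 4)/(t + 7) − (23/2)| < 17|t + 9|/(2·1) = (17/2)|t + 9|, which is < ε once |t + 9| < (2/17)ε.
Take δ = min(1, (2/17)ε). Then 0 < |t + 9| < δ forces both bounds, so |(3t + 4)/(t + 7) − (23/2)| < ε.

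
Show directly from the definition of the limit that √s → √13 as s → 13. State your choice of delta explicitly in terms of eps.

Let eps > 0 be given. We want delta > 0 such that 0 < |s − 13| < delta implies |√s − √13| < eps.
Multiplying by the conjugate, |√s − √13| = |s − 13|/(√s + √13).
Restrict delta ≤ 13 so that |s − 13| < 13 forces s > 0, and then √s + √13 > √13.
Hence |√s − √13| < |s − 13|/√13, which is < eps once |s − 13| < √13·eps.
Take delta = min(13, √13·eps). If 0 < |s − 13| < delta then s > 0 and |√s − √13| < |s − 13|/√13 < eps.

delta = min(13, √13·eps)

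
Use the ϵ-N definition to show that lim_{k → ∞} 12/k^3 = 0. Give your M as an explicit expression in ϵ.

M = (12/ϵ)^{1/3}

Suppose ϵ > 0. For k ≥ 1, |12/k^3 − 0| = 12/k^3.
12/k^3 < ϵ ⇔ k^3 > 12/ϵ ⇔ k > (12/ϵ)^{1/3}.
Take M = (12/ϵ)^{1/3}. Then k > M implies 12/k^3 < ϵ.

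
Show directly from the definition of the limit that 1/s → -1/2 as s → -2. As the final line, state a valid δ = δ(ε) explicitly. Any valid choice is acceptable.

δ = min(1, 2ε)

Suppose ε > 0. We seek δ > 0 such that 0 < |s + 2| < δ implies |1/s + 1/2| < ε.
|1/s + 1/2| = |-2 − s|/(2·|s|) = |s + 2|/(2|s|).
Restrict δ ≤ 1. Then |s + 2| < 1 gives |s| > 1, so 2|s| > 2.
Then |1/s + 1/2| < |s + 2|/2, which is < ε when |s + 2| < 2ε.
Take δ = min(1, 2ε). Then 0 < |s + 2| < δ gives both |s + 2| < 1 and |s + 2| < 2ε, so |1/s + 1/2| < ε.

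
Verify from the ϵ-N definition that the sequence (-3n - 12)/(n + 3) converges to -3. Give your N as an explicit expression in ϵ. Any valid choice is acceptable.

N = 3/ϵ

Fix ϵ > 0. For n ≥ 1, |(-3n - 12)/(n + 3) + 3| = |-3|/((n + 3)) = 3/((n + 3)).
Since n + 3 ≥ n for n ≥ 1, this is ≤ 3/(n) = 3/n.
So |(-3n - 12)/(n + 3) + 3| < ϵ whenever n > 3/ϵ.
Take N = 3/ϵ. If n > N then |(-3n - 12)/(n + 3) + 3| ≤ 3/n < ϵ.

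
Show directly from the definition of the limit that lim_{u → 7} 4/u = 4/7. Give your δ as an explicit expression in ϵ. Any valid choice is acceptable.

Fix ϵ > 0. We seek δ > 0 such that 0 < |u − 7| < δ implies |4/u − (4/7)| < ϵ.
|4/u − (4/7)| = 4·|7 − u|/(7·|u|) = 4|u − 7|/(7|u|).
Require δ ≤ 7/2 so that |u| > 7 − 7/2 = 7/2, hence 7|u| > 49/2.
Then |4/u − (4/7)| < 4|u − 7|/(49/2), which is < ϵ when |u − 7| < (49/8)ϵ.
Take δ = min(7/2, (49/8)ϵ). Then 0 < |u − 7| < δ gives both |u − 7| < 7/2 and |u − 7| < (49/8)ϵ, so |4/u − (4/7)| < ϵ.

δ = min(7/2, (49/8)ϵ)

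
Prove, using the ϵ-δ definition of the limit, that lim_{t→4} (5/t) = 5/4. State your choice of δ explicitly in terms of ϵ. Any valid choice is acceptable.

Let ϵ > 0. We seek δ > 0 such that 0 < |t − 4| < δ implies |5/t − (5/4)| < ϵ.
|5/t − (5/4)| = 5·|4 − t|/(4·|t|) = 5|t − 4|/(4|t|).
Restrict δ ≤ 2. Then |t − 4| < 2 gives |t| > 2, so 4|t| > 8.
Then |5/t − (5/4)| < 5|t − 4|/8, which is < ϵ when |t − 4| < (8/5)ϵ.
Take δ = min(2, (8/5)ϵ). Then 0 < |t − 4| < δ gives both |t − 4| < 2 and |t − 4| < (8/5)ϵ, so |5/t − (5/4)| < ϵ.

δ = min(2, (8/5)ϵ)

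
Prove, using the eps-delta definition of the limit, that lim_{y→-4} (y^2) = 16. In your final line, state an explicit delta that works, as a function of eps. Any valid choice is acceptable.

delta = min(2, eps/10)

Let eps > 0 be given. We seek delta > 0 with 0 < |y + 4| < delta ⇒ |y^2 − 16| < eps.
Factor: y^2 − 16 = (y + 4)(y - 4), so |y^2 − 16| = |y + 4|·|y - 4|.
Restrict delta ≤ 2. Then |y + 4| < 2 gives |y| < 6, so by the triangle inequality |y - 4| ≤ 6 + 4 = 10.
Hence |y^2 − 16| ≤ 10|y + 4|, which is < eps once |y + 4| < eps/10.
Take delta = min(2, eps/10). If 0 < |y + 4| < delta then both bounds hold and |y^2 − 16| ≤ 10|y + 4| < 10·(eps/10) = eps.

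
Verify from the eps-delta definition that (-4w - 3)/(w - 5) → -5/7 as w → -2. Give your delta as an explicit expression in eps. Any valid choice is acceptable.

Let eps > 0 be given. We want delta > 0 with 0 < |w + 2| < delta ⇒ |(-4w - 3)/(w - 5) + 5/7| < eps.
Combining over a common denominator, (-4w - 3)/(w - 5) + 5/7 = [(-4w - 3)·(-7) − 5·(w - 5)] / [(-7)·(w - 5)] = 23(w + 2) / ((-7)(w - 5)).
So |(-4w - 3)/(w - 5) + 5/7| = 23|w + 2| / (7·|w − 5|).
Restrict delta ≤ 7/2. Then |w + 2| < 7/2 gives |w − 5| = |(w + 2) + (-7)| ≥ 7 − 7/2 = 7/2.
Hence |(-4w - 3)/(w - 5) + 5/7| < 23|w + 2|/(7·(7/2)) = (46/49)|w + 2|, which is < eps once |w + 2| < (49/46)eps.
Take delta = min(7/2, (49/46)eps). Then 0 < |w + 2| < delta forces both bounds, so |(-4w - 3)/(w - 5) + 5/7| < eps.

delta = min(7/2, (49/46)eps)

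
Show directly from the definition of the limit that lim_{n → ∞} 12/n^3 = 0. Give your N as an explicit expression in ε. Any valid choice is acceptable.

N = (12/ε)^{1/3}

Fix ε > 0. For n ≥ 1, |12/n^3 − 0| = 12/n^3.
12/n^3 < ε ⇔ n^3 > 12/ε ⇔ n > (12/ε)^{1/3}.
Take N = (12/ε)^{1/3}. Then n > N implies 12/n^3 < ε.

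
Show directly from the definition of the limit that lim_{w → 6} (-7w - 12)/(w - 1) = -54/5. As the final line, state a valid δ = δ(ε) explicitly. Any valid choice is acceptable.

Let ε > 0 be given. We want δ > 0 with 0 < |w − 6| < δ ⇒ |(-7w - 12)/(w - 1) + 54/5| < ε.
Combining over a common denominator, (-7w - 12)/(w - 1) + 54/5 = [(-7w - 12)·5 − (-54)·(w - 1)] / [5·(w - 1)] = 19(w − 6) / (5(w - 1)).
So |(-7w - 12)/(w - 1) + 54/5| = 19|w − 6| / (5·|w − 1|).
Restrict δ ≤ 5/2. Then |w − 6| < 5/2 gives |w − 1| = |(w − 6) + 5| ≥ 5 − 5/2 = 5/2.
Hence |(-7w - 12)/(w - 1) + 54/5| < 19|w − 6|/(5·(5/2)) = (38/25)|w − 6|, which is < ε once |w − 6| < (25/38)ε.
Take δ = min(5/2, (25/38)ε). Then 0 < |w − 6| < δ forces both bounds, so |(-7w - 12)/(w - 1) + 54/5| < ε.

δ = min(5/2, (25/38)ε)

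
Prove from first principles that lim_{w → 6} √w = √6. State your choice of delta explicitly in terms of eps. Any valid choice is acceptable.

delta = min(6, √6·eps)

Let eps > 0 be given. We want delta > 0 such that 0 < |w − 6| < delta implies |√w − √6| < eps.
Rationalise: √w − √6 = (w − 6)/(√w + √6), so |√w − √6| = |w − 6|/(√w + √6).
Restrict delta ≤ 6 so that |w − 6| < 6 forces w > 0, and then √w + √6 > √6.
Hence |√w − √6| < |w − 6|/√6, which is < eps once |w − 6| < √6·eps.
Take delta = min(6, √6·eps). If 0 < |w − 6| < delta then w > 0 and |√w − √6| < |w − 6|/√6 < eps.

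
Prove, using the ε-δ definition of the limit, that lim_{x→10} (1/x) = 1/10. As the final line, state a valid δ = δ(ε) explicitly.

Let ε > 0. We seek δ > 0 such that 0 < |x − 10| < δ implies |1/x − (1/10)| < ε.
|1/x − (1/10)| = |10 − x|/(10·|x|) = |x − 10|/(10|x|).
Require δ ≤ 5 so that |x| > 10 − 5 = 5, hence 10|x| > 50.
Then |1/x − (1/10)| < |x − 10|/50, which is < ε when |x − 10| < 50ε.
Take δ = min(5, 50ε). Then 0 < |x − 10| < δ gives both |x − 10| < 5 and |x − 10| < 50ε, so |1/x − (1/10)| < ε.

δ = min(5, 50ε)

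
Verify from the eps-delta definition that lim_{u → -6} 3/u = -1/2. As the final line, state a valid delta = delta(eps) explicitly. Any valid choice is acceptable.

Suppose eps > 0. We seek delta > 0 such that 0 < |u + 6| < delta implies |3/u + 1/2| < eps.
|3/u + 1/2| = 3·|-6 − u|/(6·|u|) = 3|u + 6|/(6|u|).
Require delta ≤ 3 so that |u| > 6 − 3 = 3, hence 6|u| > 18.
Then |3/u + 1/2| < 3|u + 6|/18, which is < eps when |u + 6| < 6eps.
Take delta = min(3, 6eps). Then 0 < |u + 6| < delta gives both |u + 6| < 3 and |u + 6| < 6eps, so |3/u + 1/2| < eps.

delta = min(3, 6eps)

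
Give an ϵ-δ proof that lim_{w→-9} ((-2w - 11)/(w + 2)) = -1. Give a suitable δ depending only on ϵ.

Let ϵ > 0 be given. We want δ > 0 with 0 < |w + 9| < δ ⇒ |(-2w - 11)/(w + 2) + 1| < ϵ.
Combining over a common denominator, (-2w - 11)/(w + 2) + 1 = [(-2w - 11)·(-7) − 7·(w + 2)] / [(-7)·(w + 2)] = 7(w + 9) / ((-7)(w + 2)).
So |(-2w - 11)/(w + 2) + 1| = 7|w + 9| / (7·|w + 2|).
Restrict δ ≤ 7/2. Then |w + 9| < 7/2 gives |w + 2| = |(w + 9) + (-7)| ≥ 7 − 7/2 = 7/2.
Hence |(-2w - 11)/(w + 2) + 1| < 7|w + 9|/(7·(7/2)) = (2/7)|w + 9|, which is < ϵ once |w + 9| < (7/2)ϵ.
Take δ = min(7/2, (7/2)ϵ). Then 0 < |w + 9| < δ forces both bounds, so |(-2w - 11)/(w + 2) + 1| < ϵ.

δ = min(7/2, (7/2)ϵ)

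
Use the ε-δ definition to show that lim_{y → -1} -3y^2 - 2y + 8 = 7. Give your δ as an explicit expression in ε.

δ = min(2, ε/10)

Suppose ε > 0. We want δ > 0 such that 0 < |y + 1| < δ implies |(-3y^2 - 2y + 8) − 7| < ε.
(-3y^2 - 2y + 8) − 7 = -3y^2 - 2y + 1 = (y + 1)(-3y + 1).
So |(-3y^2 - 2y + 8) − 7| = |y + 1|·|-3y + 1|.
Assume first that |y + 1| < 2, so |y| < 3. Then |-3y + 1| ≤ 3·3 + 1 = 10.
Hence |(-3y^2 - 2y + 8) − 7| ≤ 10|y + 1| < ε provided |y + 1| < ε/10.
Take δ = min(2, ε/10). Then 0 < |y + 1| < δ gives both |y + 1| < 2 and |y + 1| < ε/10, so |(-3y^2 - 2y + 8) − 7| < ε.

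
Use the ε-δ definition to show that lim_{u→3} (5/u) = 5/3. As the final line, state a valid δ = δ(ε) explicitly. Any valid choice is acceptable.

δ = min(3/2, (9/10)ε)

Fix ε > 0. We seek δ > 0 such that 0 < |u − 3| < δ implies |5/u − (5/3)| < ε.
|5/u − (5/3)| = 5·|3 − u|/(3·|u|) = 5|u − 3|/(3|u|).
Restrict δ ≤ 3/2. Then |u − 3| < 3/2 gives |u| > 3/2, so 3|u| > 9/2.
Then |5/u − (5/3)| < 5|u − 3|/(9/2), which is < ε when |u − 3| < (9/10)ε.
Take δ = min(3/2, (9/10)ε). Then 0 < |u − 3| < δ gives both |u − 3| < 3/2 and |u − 3| < (9/10)ε, so |5/u − (5/3)| < ε.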